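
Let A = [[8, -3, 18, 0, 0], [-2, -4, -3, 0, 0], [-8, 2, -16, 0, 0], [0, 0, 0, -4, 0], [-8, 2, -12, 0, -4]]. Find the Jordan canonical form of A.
J = [[-4, 1, 0, 0, 0], [0, -4, 1, 0, 0], [0, 0, -4, 0, 0], [0, 0, 0, -4, 0], [0, 0, 0, 0, -4]]

The characteristic polynomial is det(xI - A) = (x + 4)^5, so the eigenvalues are -4 (algebraic multiplicity 5).

For λ = -4: rank(A + 4I) = 2, rank((A + 4I)^2) = 1, rank((A + 4I)^3) = 0. The eigenspace has dimension 5 - 2 = 3, so there are 3 Jordan blocks; the rank sequence gives block sizes [3, 1, 1].

Assembling the blocks gives the Jordan form J above.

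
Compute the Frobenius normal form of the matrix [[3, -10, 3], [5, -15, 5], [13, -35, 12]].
The invariant factors of A (the non-unit diagonal entries of the Smith normal form of xI - A over ℚ[x]) are x^3 - 3x + 5, each dividing the next. The characteristic polynomial is their product, x^3 - 3x + 5.

The rational canonical form is the block-diagonal matrix of companion matrices C(f_i):
R = [[0, 0, -5], [1, 0, 3], [0, 1, 0]].

Note the characteristic polynomial does not split into linear factors over ℚ, so A has no Jordan form over ℚ; the rational canonical form exists over any field.

R = [[0, 0, -5], [1, 0, 3], [0, 1, 0]]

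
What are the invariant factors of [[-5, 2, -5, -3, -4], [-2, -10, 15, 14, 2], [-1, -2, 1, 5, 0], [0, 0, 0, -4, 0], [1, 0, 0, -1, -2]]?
The Jordan structure of A has elementary divisors (x + 4)^3, (x + 4), (x + 4). Arranging the block sizes at each eigenvalue in decreasing order and taking row products gives the invariant factors.

Invariant factors (smallest first, each dividing the next): x + 4, x + 4, (x + 4)^3.

Check: the last factor (x + 4)^3 is the minimal polynomial, and the product (x + 4)^5 is the characteristic polynomial.

x + 4, x + 4, (x + 4)^3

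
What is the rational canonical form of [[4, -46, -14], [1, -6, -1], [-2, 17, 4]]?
R = [[0, 0, -6], [1, 0, -3], [0, 1, 2]]

The invariant factors of A (the non-unit diagonal entries of the Smith normal form of xI - A over ℚ[x]) are (x + 1)(x^2 - 3x + 6), each dividing the next. The characteristic polynomial is their product, (x + 1)(x^2 - 3x + 6).

The rational canonical form is the block-diagonal matrix of companion matrices C(f_i):
R = [[0, 0, -6], [1, 0, -3], [0, 1, 2]].

Note the characteristic polynomial does not split into linear factors over ℚ, so A has no Jordan form over ℚ; the rational canonical form exists over any field.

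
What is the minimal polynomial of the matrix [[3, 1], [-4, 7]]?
m_A(x) = (x - 5)^2

The characteristic polynomial factors as (x - 5)^2. The minimal polynomial is ∏(x - λ)^{k_λ} where k_λ is the size of the largest Jordan block at λ.

For λ = 5: rank(A - 5I) = 1, and the largest Jordan block has size 2 (the smallest k with rank((A - 5I)^k) = rank((A - 5I)^(k+1))).

So m_A(x) = (x - 5)^2.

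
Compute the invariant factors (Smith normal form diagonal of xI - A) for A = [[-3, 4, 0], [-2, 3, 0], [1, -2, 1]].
The Jordan structure of A has elementary divisors (x + 1), (x - 1)^2. Arranging the block sizes at each eigenvalue in decreasing order and taking row products gives the invariant factors.

Invariant factors (smallest first, each dividing the next): (x - 1)^2(x + 1).

Check: the last factor (x - 1)^2(x + 1) is the minimal polynomial, and the product (x - 1)^2(x + 1) is the characteristic polynomial.

(x - 1)^2(x + 1)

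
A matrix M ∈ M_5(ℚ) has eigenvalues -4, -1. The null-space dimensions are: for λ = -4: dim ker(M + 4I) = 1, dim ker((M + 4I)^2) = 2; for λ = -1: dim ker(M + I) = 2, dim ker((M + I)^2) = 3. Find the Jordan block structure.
Jordan blocks: (-4, 2), (-1, 2), (-1, 1)

λ = -4: successive nullity increments [1, 1] count blocks of size ≥ k; block sizes are [2].
λ = -1: successive nullity increments [2, 1] count blocks of size ≥ k; block sizes are [2, 1].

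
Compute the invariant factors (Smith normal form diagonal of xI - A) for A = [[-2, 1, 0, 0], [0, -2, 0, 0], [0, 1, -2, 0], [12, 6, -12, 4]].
x + 2, (x - 4)(x + 2)^2

The Jordan structure of A has elementary divisors (x + 2)^2, (x + 2), (x - 4). Arranging the block sizes at each eigenvalue in decreasing order and taking row products gives the invariant factors.

Invariant factors (smallest first, each dividing the next): x + 2, (x - 4)(x + 2)^2.

Check: the last factor (x - 4)(x + 2)^2 is the minimal polynomial, and the product (x - 4)(x + 2)^3 is the characteristic polynomial.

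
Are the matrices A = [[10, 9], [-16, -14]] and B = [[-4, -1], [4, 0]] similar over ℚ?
Yes.

Two matrices over a field are similar if and only if they have the same invariant factors.

Both A and B have characteristic polynomial (x + 2)^2 and minimal polynomial (x + 2)^2. Computing further, both have invariant factors (x + 2)^2. Hence A and B are similar.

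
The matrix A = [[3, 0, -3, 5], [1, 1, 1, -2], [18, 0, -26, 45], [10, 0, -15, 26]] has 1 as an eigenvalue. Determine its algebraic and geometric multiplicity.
algebraic multiplicity 4, geometric multiplicity 2

The characteristic polynomial is (x - 1)^4, so the factor x - 1 appears with exponent 4: the algebraic multiplicity is 4.

rank(A - I) = 2, so the eigenspace has dimension 4 - 2 = 2: the geometric multiplicity is 2.

Since 2 < 4, A is not diagonalizable.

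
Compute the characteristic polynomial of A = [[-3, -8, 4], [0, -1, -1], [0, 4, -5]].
xI - A = [[x + 3, 8, -4], [0, x + 1, 1], [0, -4, x + 5]].

Expanding det(xI - A) along the first row:
det(xI - A) = + (x + 3)·det([[x + 1, 1], [-4, x + 5]]) - (8)·det([[0, 1], [0, x + 5]]) + (-4)·det([[0, x + 1], [0, -4]]).

Evaluating gives χ_A(x) = x^3 + 9x^2 + 27x + 27 = (x + 3)^3.

χ_A(x) = (x + 3)^3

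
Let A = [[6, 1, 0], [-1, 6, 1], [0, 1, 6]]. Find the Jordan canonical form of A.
J = [[6, 1, 0], [0, 6, 1], [0, 0, 6]]

The characteristic polynomial is det(xI - A) = (x - 6)^3, so the eigenvalues are 6 (algebraic multiplicity 3).

For λ = 6: rank(A - 6I) = 2, rank((A - 6I)^2) = 1, rank((A - 6I)^3) = 0. The eigenspace has dimension 3 - 2 = 1, so there is 1 Jordan block; the rank sequence gives block sizes [3].

Assembling the blocks gives the Jordan form J above.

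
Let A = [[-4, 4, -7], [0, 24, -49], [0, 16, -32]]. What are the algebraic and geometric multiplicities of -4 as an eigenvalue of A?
The characteristic polynomial is (x + 4)^3, so the factor x + 4 appears with exponent 3: the algebraic multiplicity is 3.

rank(A + 4I) = 1, so the eigenspace has dimension 3 - 1 = 2: the geometric multiplicity is 2.

Since 2 < 3, A is not diagonalizable.

algebraic multiplicity 3, geometric multiplicity 2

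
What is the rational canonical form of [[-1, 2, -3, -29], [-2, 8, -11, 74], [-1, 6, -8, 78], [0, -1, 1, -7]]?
The invariant factors of A (the non-unit diagonal entries of the Smith normal form of xI - A over ℚ[x]) are (x - 1)^2(x + 5)^2, each dividing the next. The characteristic polynomial is their product, (x - 1)^2(x + 5)^2.

The rational canonical form is the block-diagonal matrix of companion matrices C(f_i):
R = [[0, 0, 0, -25], [1, 0, 0, 40], [0, 1, 0, -6], [0, 0, 1, -8]].

R = [[0, 0, 0, -25], [1, 0, 0, 40], [0, 1, 0, -6], [0, 0, 1, -8]]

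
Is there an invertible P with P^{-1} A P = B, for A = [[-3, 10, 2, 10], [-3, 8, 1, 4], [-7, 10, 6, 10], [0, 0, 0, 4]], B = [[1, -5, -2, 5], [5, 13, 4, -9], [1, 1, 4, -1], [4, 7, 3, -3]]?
Two matrices over a field are similar if and only if they have the same invariant factors.

Both A and B have characteristic polynomial (x - 4)^3(x - 3) and minimal polynomial (x - 4)^2(x - 3). Computing further, both have invariant factors x - 4, (x - 4)^2(x - 3). Hence A and B are similar.

Yes.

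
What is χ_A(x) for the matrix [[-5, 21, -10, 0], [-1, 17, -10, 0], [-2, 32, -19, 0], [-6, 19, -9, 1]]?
χ_A(x) = (x - 1)^2(x + 4)^2

xI - A = [[x + 5, -21, 10, 0], [1, x - 17, 10, 0], [2, -32, x + 19, 0], [6, -19, 9, x - 1]].

Expanding det(xI - A) along the first row:
det(xI - A) = + (x + 5)·det([[x - 17, 10, 0], [-32, x + 19, 0], [-19, 9, x - 1]]) - (-21)·det([[1, 10, 0], [2, x + 19, 0], [6, 9, x - 1]]) + (10)·det([[1, x - 17, 0], [2, -32, 0], [6, -19, x - 1]]) - (0)·det([[1, x - 17, 10], [2, -32, x + 19], [6, -19, 9]]).

Evaluating gives χ_A(x) = x^4 + 6x^3 + x^2 - 24x + 16 = (x - 1)^2(x + 4)^2.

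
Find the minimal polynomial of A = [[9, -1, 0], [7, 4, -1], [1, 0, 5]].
m_A(x) = (x - 6)^3

The characteristic polynomial factors as (x - 6)^3. The minimal polynomial is ∏(x - λ)^{k_λ} where k_λ is the size of the largest Jordan block at λ.

For λ = 6: rank(A - 6I) = 2, and the largest Jordan block has size 3 (the smallest k with rank((A - 6I)^k) = rank((A - 6I)^(k+1))).

So m_A(x) = (x - 6)^3.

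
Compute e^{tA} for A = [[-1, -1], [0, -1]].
A has Jordan form J = [[-1, 1], [0, -1]] with A = PJP^{-1}, so e^{tA} = P e^{tJ} P^{-1}.

For a Jordan block J_k(λ), e^{tJ_k(λ)} = e^{λt} · (I + tN + t^2 N^2/2! + ... + t^{k-1} N^{k-1}/(k-1)!) where N is the nilpotent superdiagonal part.

Assembling the blocks and conjugating back gives the entries of e^{tA} as shown above.

e^{tA} = [[e^{-t}, -t*e^{-t}], [0, e^{-t}]]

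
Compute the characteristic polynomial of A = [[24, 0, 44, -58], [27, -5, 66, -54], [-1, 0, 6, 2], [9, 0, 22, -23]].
χ_A(x) = (x - 6)^2(x + 5)^2

xI - A = [[x - 24, 0, -44, 58], [-27, x + 5, -66, 54], [1, 0, x - 6, -2], [-9, 0, -22, x + 23]].

Expanding det(xI - A) along the first row:
det(xI - A) = + (x - 24)·det([[x + 5, -66, 54], [0, x - 6, -2], [0, -22, x + 23]]) - (0)·det([[-27, -66, 54], [1, x - 6, -2], [-9, -22, x + 23]]) + (-44)·det([[-27, x + 5, 54], [1, 0, -2], [-9, 0, x + 23]]) - (58)·det([[-27, x + 5, -66], [1, 0, x - 6], [-9, 0, -22]]).

Evaluating gives χ_A(x) = x^4 - 2x^3 - 59x^2 + 60x + 900 = (x - 6)^2(x + 5)^2.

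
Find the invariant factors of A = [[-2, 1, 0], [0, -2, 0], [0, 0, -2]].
The Jordan structure of A has elementary divisors (x + 2)^2, (x + 2). Arranging the block sizes at each eigenvalue in decreasing order and taking row products gives the invariant factors.

Invariant factors (smallest first, each dividing the next): x + 2, (x + 2)^2.

Check: the last factor (x + 2)^2 is the minimal polynomial, and the product (x + 2)^3 is the characteristic polynomial.

x + 2, (x + 2)^2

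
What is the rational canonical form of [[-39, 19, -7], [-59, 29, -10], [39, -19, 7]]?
R = [[0, 0, 0], [1, 0, -3], [0, 1, -3]]

The invariant factors of A (the non-unit diagonal entries of the Smith normal form of xI - A over ℚ[x]) are x(x^2 + 3x + 3), each dividing the next. The characteristic polynomial is their product, x(x^2 + 3x + 3).

The rational canonical form is the block-diagonal matrix of companion matrices C(f_i):
R = [[0, 0, 0], [1, 0, -3], [0, 1, -3]].

Note the characteristic polynomial does not split into linear factors over ℚ, so A has no Jordan form over ℚ; the rational canonical form exists over any field.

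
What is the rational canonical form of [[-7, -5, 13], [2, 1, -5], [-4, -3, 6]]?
The invariant factors of A (the non-unit diagonal entries of the Smith normal form of xI - A over ℚ[x]) are x^3 + 4x + 3, each dividing the next. The characteristic polynomial is their product, x^3 + 4x + 3.

The rational canonical form is the block-diagonal matrix of companion matrices C(f_i):
R = [[0, 0, -3], [1, 0, -4], [0, 1, 0]].

Note the characteristic polynomial does not split into linear factors over ℚ, so A has no Jordan form over ℚ; the rational canonical form exists over any field.

R = [[0, 0, -3], [1, 0, -4], [0, 1, 0]]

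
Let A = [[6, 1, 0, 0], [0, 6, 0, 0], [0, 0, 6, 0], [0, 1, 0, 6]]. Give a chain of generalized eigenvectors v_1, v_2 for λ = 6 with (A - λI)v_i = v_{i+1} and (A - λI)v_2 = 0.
v_1 = [[1, 1, -2, 0]]^T, v_2 = [[1, 0, 0, 1]]^T

We seek v_1 ∈ ker((A - 6I)^2) \ ker(A - 6I), then set v_{i+1} = (A - 6I) v_i.

One such chain is v_1 = [[1, 1, -2, 0]]^T, v_2 = [[1, 0, 0, 1]]^T. Check: (A - 6I) v_2 = [[0, 0, 0, 0]]^T = 0.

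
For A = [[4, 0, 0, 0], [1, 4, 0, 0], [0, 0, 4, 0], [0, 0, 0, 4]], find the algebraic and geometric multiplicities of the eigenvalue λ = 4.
algebraic multiplicity 4, geometric multiplicity 3

The characteristic polynomial is (x - 4)^4, so the factor x - 4 appears with exponent 4: the algebraic multiplicity is 4.

rank(A - 4I) = 1, so the eigenspace has dimension 4 - 1 = 3: the geometric multiplicity is 3.

Since 3 < 4, A is not diagonalizable.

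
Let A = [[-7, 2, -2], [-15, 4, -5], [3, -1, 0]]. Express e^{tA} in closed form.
A has Jordan form J = [[-1, 1, 0], [0, -1, 0], [0, 0, -1]] with A = PJP^{-1}, so e^{tA} = P e^{tJ} P^{-1}.

For a Jordan block J_k(λ), e^{tJ_k(λ)} = e^{λt} · (I + tN + t^2 N^2/2! + ... + t^{k-1} N^{k-1}/(k-1)!) where N is the nilpotent superdiagonal part.

Assembling the blocks and conjugating back gives the entries of e^{tA} as shown above.

e^{tA} = [[(1 - 6*t)*e^{-t}, 2*t*e^{-t}, -2*t*e^{-t}], [-15*t*e^{-t}, (5*t + 1)*e^{-t}, -5*t*e^{-t}], [3*t*e^{-t}, -t*e^{-t}, (t + 1)*e^{-t}]]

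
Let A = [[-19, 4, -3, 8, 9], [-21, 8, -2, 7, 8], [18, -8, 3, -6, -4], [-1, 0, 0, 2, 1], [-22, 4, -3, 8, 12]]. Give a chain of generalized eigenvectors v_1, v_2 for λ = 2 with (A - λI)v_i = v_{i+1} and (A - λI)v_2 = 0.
v_1 = [[-1, -1, 2, 0, -1]]^T, v_2 = [[2, 3, -4, 0, 2]]^T

We seek v_1 ∈ ker((A - 2I)^2) \ ker(A - 2I), then set v_{i+1} = (A - 2I) v_i.

One such chain is v_1 = [[-1, -1, 2, 0, -1]]^T, v_2 = [[2, 3, -4, 0, 2]]^T. Check: (A - 2I) v_2 = [[0, 0, 0, 0, 0]]^T = 0.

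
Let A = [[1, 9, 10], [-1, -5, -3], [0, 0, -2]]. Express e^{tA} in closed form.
e^{tA} = [[(3*t + 1)*e^{-2*t}, 9*t*e^{-2*t}, t*(3*t + 20)*e^{-2*t}/2], [-t*e^{-2*t}, (1 - 3*t)*e^{-2*t}, t*(-t - 6)*e^{-2*t}/2], [0, 0, e^{-2*t}]]

A has Jordan form J = [[-2, 1, 0], [0, -2, 1], [0, 0, -2]] with A = PJP^{-1}, so e^{tA} = P e^{tJ} P^{-1}.

For a Jordan block J_k(λ), e^{tJ_k(λ)} = e^{λt} · (I + tN + t^2 N^2/2! + ... + t^{k-1} N^{k-1}/(k-1)!) where N is the nilpotent superdiagonal part.

Assembling the blocks and conjugating back gives the entries of e^{tA} as shown above.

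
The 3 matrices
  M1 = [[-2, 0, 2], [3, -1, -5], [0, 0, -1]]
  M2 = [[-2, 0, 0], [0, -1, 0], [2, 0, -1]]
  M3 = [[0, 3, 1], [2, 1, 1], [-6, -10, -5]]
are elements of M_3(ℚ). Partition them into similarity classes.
Characteristic polynomials: χ_{M1} = (x + 1)^2(x + 2), χ_{M2} = (x + 1)^2(x + 2), χ_{M3} = (x + 1)^2(x + 2).

{M1, M3}: invariant factors (x + 1)^2(x + 2).

{M2}: invariant factors x + 1, (x + 1)(x + 2).

Matrices are similar if and only if their invariant-factor lists agree; the partition into similarity classes is {M1, M3}, {M2}.

2 classes: {M1, M3}, {M2}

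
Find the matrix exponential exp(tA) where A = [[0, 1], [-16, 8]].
e^{tA} = [[(1 - 4*t)*e^{4*t}, t*e^{4*t}], [-16*t*e^{4*t}, (4*t + 1)*e^{4*t}]]

A has Jordan form J = [[4, 1], [0, 4]] with A = PJP^{-1}, so e^{tA} = P e^{tJ} P^{-1}.

For a Jordan block J_k(λ), e^{tJ_k(λ)} = e^{λt} · (I + tN + t^2 N^2/2! + ... + t^{k-1} N^{k-1}/(k-1)!) where N is the nilpotent superdiagonal part.

Assembling the blocks and conjugating back gives the entries of e^{tA} as shown above.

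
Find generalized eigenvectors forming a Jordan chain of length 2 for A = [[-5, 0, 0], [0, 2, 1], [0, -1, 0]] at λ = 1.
v_1 = [[0, -1, 2]]^T, v_2 = [[0, 1, -1]]^T

We seek v_1 ∈ ker((A - I)^2) \ ker(A - I), then set v_{i+1} = (A - I) v_i.

One such chain is v_1 = [[0, -1, 2]]^T, v_2 = [[0, 1, -1]]^T. Check: (A - I) v_2 = [[0, 0, 0]]^T = 0.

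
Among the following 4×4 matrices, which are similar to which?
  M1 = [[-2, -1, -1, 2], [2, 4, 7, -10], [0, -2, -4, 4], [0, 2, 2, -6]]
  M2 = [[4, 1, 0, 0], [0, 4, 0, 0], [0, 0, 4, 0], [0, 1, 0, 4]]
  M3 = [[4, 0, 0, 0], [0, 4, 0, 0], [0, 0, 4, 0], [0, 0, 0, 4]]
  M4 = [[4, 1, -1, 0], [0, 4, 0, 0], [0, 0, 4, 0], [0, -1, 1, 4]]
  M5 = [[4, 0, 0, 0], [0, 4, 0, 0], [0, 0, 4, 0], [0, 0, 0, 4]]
3 classes: {M1}, {M2, M4}, {M3, M5}

Characteristic polynomials: χ_{M1} = (x + 2)^4, χ_{M2} = (x - 4)^4, χ_{M3} = (x - 4)^4, χ_{M4} = (x - 4)^4, χ_{M5} = (x - 4)^4.

{M1}: invariant factors x + 2, (x + 2)^3.

{M2, M4}: invariant factors x - 4, x - 4, (x - 4)^2.

{M3, M5}: invariant factors x - 4, x - 4, x - 4, x - 4.

Matrices are similar if and only if their invariant-factor lists agree; the partition into similarity classes is {M1}, {M2, M4}, {M3, M5}.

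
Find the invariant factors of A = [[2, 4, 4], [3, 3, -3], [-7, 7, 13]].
The Jordan structure of A has elementary divisors (x - 6)^2, (x - 6). Arranging the block sizes at each eigenvalue in decreasing order and taking row products gives the invariant factors.

Invariant factors (smallest first, each dividing the next): x - 6, (x - 6)^2.

Check: the last factor (x - 6)^2 is the minimal polynomial, and the product (x - 6)^3 is the characteristic polynomial.

x - 6, (x - 6)^2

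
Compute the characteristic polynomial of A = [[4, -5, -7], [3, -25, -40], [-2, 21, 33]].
xI - A = [[x - 4, 5, 7], [-3, x + 25, 40], [2, -21, x - 33]].

Expanding det(xI - A) along the first row:
det(xI - A) = + (x - 4)·det([[x + 25, 40], [-21, x - 33]]) - (5)·det([[-3, 40], [2, x - 33]]) + (7)·det([[-3, x + 25], [2, -21]]).

Evaluating gives χ_A(x) = x^3 - 12x^2 + 48x - 64 = (x - 4)^3.

χ_A(x) = (x - 4)^3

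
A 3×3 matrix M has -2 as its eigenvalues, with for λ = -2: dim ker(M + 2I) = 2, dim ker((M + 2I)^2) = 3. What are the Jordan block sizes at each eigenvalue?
λ = -2: successive nullity increments [2, 1] count blocks of size ≥ k; block sizes are [2, 1].

Jordan blocks: (-2, 2), (-2, 1)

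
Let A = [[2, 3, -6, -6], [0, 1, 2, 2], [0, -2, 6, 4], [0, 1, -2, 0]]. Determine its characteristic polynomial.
χ_A(x) = (x - 3)(x - 2)^3

xI - A = [[x - 2, -3, 6, 6], [0, x - 1, -2, -2], [0, 2, x - 6, -4], [0, -1, 2, x]].

Expanding det(xI - A) along the first row:
det(xI - A) = + (x - 2)·det([[x - 1, -2, -2], [2, x - 6, -4], [-1, 2, x]]) - (-3)·det([[0, -2, -2], [0, x - 6, -4], [0, 2, x]]) + (6)·det([[0, x - 1, -2], [0, 2, -4], [0, -1, x]]) - (6)·det([[0, x - 1, -2], [0, 2, x - 6], [0, -1, 2]]).

Evaluating gives χ_A(x) = x^4 - 9x^3 + 30x^2 - 44x + 24 = (x - 3)(x - 2)^3.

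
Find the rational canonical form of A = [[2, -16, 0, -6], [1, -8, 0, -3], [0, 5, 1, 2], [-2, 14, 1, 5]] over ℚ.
R = [[0, 0, 0, 0], [1, 0, 0, -3], [0, 1, 0, 3], [0, 0, 1, 0]]

The invariant factors of A (the non-unit diagonal entries of the Smith normal form of xI - A over ℚ[x]) are x(x^3 - 3x + 3), each dividing the next. The characteristic polynomial is their product, x(x^3 - 3x + 3).

The rational canonical form is the block-diagonal matrix of companion matrices C(f_i):
R = [[0, 0, 0, 0], [1, 0, 0, -3], [0, 1, 0, 3], [0, 0, 1, 0]].

Note the characteristic polynomial does not split into linear factors over ℚ, so A has no Jordan form over ℚ; the rational canonical form exists over any field.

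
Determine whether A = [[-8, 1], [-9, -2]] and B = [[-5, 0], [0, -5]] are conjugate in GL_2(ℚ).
Both have characteristic polynomial (x + 5)^2, but the minimal polynomial of A is (x + 5)^2 while the minimal polynomial of B is x + 5. The minimal polynomial is a similarity invariant, so A and B are not similar.

No.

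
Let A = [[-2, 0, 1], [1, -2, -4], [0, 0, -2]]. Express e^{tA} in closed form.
e^{tA} = [[e^{-2*t}, 0, t*e^{-2*t}], [t*e^{-2*t}, e^{-2*t}, t*(t - 8)*e^{-2*t}/2], [0, 0, e^{-2*t}]]

A has Jordan form J = [[-2, 1, 0], [0, -2, 1], [0, 0, -2]] with A = PJP^{-1}, so e^{tA} = P e^{tJ} P^{-1}.

For a Jordan block J_k(λ), e^{tJ_k(λ)} = e^{λt} · (I + tN + t^2 N^2/2! + ... + t^{k-1} N^{k-1}/(k-1)!) where N is the nilpotent superdiagonal part.

Assembling the blocks and conjugating back gives the entries of e^{tA} as shown above.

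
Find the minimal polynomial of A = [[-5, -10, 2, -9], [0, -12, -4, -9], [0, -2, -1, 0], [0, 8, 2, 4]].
The characteristic polynomial factors as (x + 2)^2(x + 5)^2. The minimal polynomial is ∏(x - λ)^{k_λ} where k_λ is the size of the largest Jordan block at λ.

For λ = -5: rank(A + 5I) = 2, and the largest Jordan block has size 1 (the smallest k with rank((A + 5I)^k) = rank((A + 5I)^(k+1))).
For λ = -2: rank(A + 2I) = 3, and the largest Jordan block has size 2 (the smallest k with rank((A + 2I)^k) = rank((A + 2I)^(k+1))).

So m_A(x) = (x + 2)^2(x + 5).

m_A(x) = (x + 2)^2(x + 5)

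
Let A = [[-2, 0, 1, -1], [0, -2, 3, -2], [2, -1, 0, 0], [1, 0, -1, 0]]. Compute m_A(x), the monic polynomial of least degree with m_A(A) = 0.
m_A(x) = (x + 1)^3

The characteristic polynomial factors as (x + 1)^4. The minimal polynomial is ∏(x - λ)^{k_λ} where k_λ is the size of the largest Jordan block at λ.

For λ = -1: rank(A + I) = 2, and the largest Jordan block has size 3 (the smallest k with rank((A + I)^k) = rank((A + I)^(k+1))).

So m_A(x) = (x + 1)^3.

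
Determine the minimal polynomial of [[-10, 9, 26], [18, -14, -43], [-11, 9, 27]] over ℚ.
m_A(x) = (x - 1)^3

The characteristic polynomial factors as (x - 1)^3. The minimal polynomial is ∏(x - λ)^{k_λ} where k_λ is the size of the largest Jordan block at λ.

For λ = 1: rank(A - I) = 2, and the largest Jordan block has size 3 (the smallest k with rank((A - I)^k) = rank((A - I)^(k+1))).

So m_A(x) = (x - 1)^3.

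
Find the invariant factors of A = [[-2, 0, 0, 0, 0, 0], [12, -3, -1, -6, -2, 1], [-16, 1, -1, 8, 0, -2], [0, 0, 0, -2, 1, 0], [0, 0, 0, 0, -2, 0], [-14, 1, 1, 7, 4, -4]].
x + 2, (x + 2)^3(x + 3)^2

The Jordan structure of A has elementary divisors (x + 3)^2, (x + 2)^3, (x + 2). Arranging the block sizes at each eigenvalue in decreasing order and taking row products gives the invariant factors.

Invariant factors (smallest first, each dividing the next): x + 2, (x + 2)^3(x + 3)^2.

Check: the last factor (x + 2)^3(x + 3)^2 is the minimal polynomial, and the product (x + 2)^4(x + 3)^2 is the characteristic polynomial.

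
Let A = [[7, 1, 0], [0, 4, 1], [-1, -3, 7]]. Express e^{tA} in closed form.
A has Jordan form J = [[6, 1, 0], [0, 6, 1], [0, 0, 6]] with A = PJP^{-1}, so e^{tA} = P e^{tJ} P^{-1}.

For a Jordan block J_k(λ), e^{tJ_k(λ)} = e^{λt} · (I + tN + t^2 N^2/2! + ... + t^{k-1} N^{k-1}/(k-1)!) where N is the nilpotent superdiagonal part.

Assembling the blocks and conjugating back gives the entries of e^{tA} as shown above.

e^{tA} = [[(t^2/2 + t + 1)*e^{6*t}, t*(2 - t)*e^{6*t}/2, t^2*e^{6*t}/2], [-t^2*e^{6*t}/2, (t^2 - 4*t + 2)*e^{6*t}/2, t*(2 - t)*e^{6*t}/2], [t*(-t - 1)*e^{6*t}, t*(t - 3)*e^{6*t}, (-t^2 + t + 1)*e^{6*t}]]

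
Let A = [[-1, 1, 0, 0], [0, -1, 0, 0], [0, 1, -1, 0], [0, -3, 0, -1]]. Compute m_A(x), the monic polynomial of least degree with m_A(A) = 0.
m_A(x) = (x + 1)^2

The characteristic polynomial factors as (x + 1)^4. The minimal polynomial is ∏(x - λ)^{k_λ} where k_λ is the size of the largest Jordan block at λ.

For λ = -1: rank(A + I) = 1, and the largest Jordan block has size 2 (the smallest k with rank((A + I)^k) = rank((A + I)^(k+1))).

So m_A(x) = (x + 1)^2.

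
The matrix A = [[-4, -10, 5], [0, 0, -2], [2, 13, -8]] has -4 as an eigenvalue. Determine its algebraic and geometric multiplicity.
algebraic multiplicity 3, geometric multiplicity 1

The characteristic polynomial is (x + 4)^3, so the factor x + 4 appears with exponent 3: the algebraic multiplicity is 3.

rank(A + 4I) = 2, so the eigenspace has dimension 3 - 2 = 1: the geometric multiplicity is 1.

Since 1 < 3, A is not diagonalizable.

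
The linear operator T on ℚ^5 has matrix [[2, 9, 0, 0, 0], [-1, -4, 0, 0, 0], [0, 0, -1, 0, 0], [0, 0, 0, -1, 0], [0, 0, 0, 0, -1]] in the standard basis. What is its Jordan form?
J = [[-1, 1, 0, 0, 0], [0, -1, 0, 0, 0], [0, 0, -1, 0, 0], [0, 0, 0, -1, 0], [0, 0, 0, 0, -1]]

The characteristic polynomial is det(xI - A) = (x + 1)^5, so the eigenvalues are -1 (algebraic multiplicity 5).

For λ = -1: rank(A + I) = 1, rank((A + I)^2) = 0. The eigenspace has dimension 5 - 1 = 4, so there are 4 Jordan blocks; the rank sequence gives block sizes [2, 1, 1, 1].

Assembling the blocks gives the Jordan form J above.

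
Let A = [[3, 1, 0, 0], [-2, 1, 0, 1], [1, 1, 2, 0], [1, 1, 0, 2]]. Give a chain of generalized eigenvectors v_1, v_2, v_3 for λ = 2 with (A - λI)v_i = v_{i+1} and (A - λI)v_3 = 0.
We seek v_1 ∈ ker((A - 2I)^3) \ ker((A - 2I)^2), then set v_{i+1} = (A - 2I) v_i.

One such chain is v_1 = [[-1, 1, 0, 0]]^T, v_2 = [[0, 1, 0, 0]]^T, v_3 = [[1, -1, 1, 1]]^T. Check: (A - 2I) v_3 = [[0, 0, 0, 0]]^T = 0.

v_1 = [[-1, 1, 0, 0]]^T, v_2 = [[0, 1, 0, 0]]^T, v_3 = [[1, -1, 1, 1]]^T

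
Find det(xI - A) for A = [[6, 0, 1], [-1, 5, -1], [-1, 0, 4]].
χ_A(x) = (x - 5)^3

xI - A = [[x - 6, 0, -1], [1, x - 5, 1], [1, 0, x - 4]].

Expanding det(xI - A) along the first row:
det(xI - A) = + (x - 6)·det([[x - 5, 1], [0, x - 4]]) - (0)·det([[1, 1], [1, x - 4]]) + (-1)·det([[1, x - 5], [1, 0]]).

Evaluating gives χ_A(x) = x^3 - 15x^2 + 75x - 125 = (x - 5)^3.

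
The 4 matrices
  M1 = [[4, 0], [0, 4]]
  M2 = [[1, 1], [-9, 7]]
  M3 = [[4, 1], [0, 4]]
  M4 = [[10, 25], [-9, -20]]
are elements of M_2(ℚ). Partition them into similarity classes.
Characteristic polynomials: χ_{M1} = (x - 4)^2, χ_{M2} = (x - 4)^2, χ_{M3} = (x - 4)^2, χ_{M4} = (x + 5)^2.

{M1}: invariant factors x - 4, x - 4.

{M2, M3}: invariant factors (x - 4)^2.

{M4}: invariant factors (x + 5)^2.

Matrices are similar if and only if their invariant-factor lists agree; the partition into similarity classes is {M1}, {M2, M3}, {M4}.

3 classes: {M1}, {M2, M3}, {M4}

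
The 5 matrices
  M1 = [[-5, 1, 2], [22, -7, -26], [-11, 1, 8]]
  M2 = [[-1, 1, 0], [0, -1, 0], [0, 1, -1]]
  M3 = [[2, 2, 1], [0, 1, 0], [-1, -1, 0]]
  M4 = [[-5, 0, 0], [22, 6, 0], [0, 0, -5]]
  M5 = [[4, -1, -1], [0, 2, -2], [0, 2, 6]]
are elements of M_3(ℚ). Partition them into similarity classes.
5 classes: {M1}, {M2}, {M3}, {M4}, {M5}

Characteristic polynomials: χ_{M1} = (x - 6)(x + 5)^2, χ_{M2} = (x + 1)^3, χ_{M3} = (x - 1)^3, χ_{M4} = (x - 6)(x + 5)^2, χ_{M5} = (x - 4)^3.

{M1}: invariant factors (x - 6)(x + 5)^2.

{M2}: invariant factors x + 1, (x + 1)^2.

{M3}: invariant factors (x - 1)^3.

{M4}: invariant factors x + 5, (x - 6)(x + 5).

{M5}: invariant factors x - 4, (x - 4)^2.

Matrices are similar if and only if their invariant-factor lists agree; the partition into similarity classes is {M1}, {M2}, {M3}, {M4}, {M5}.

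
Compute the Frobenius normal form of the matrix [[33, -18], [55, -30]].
R = [[0, 0], [1, 3]]

The invariant factors of A (the non-unit diagonal entries of the Smith normal form of xI - A over ℚ[x]) are x(x - 3), each dividing the next. The characteristic polynomial is their product, x(x - 3).

The rational canonical form is the block-diagonal matrix of companion matrices C(f_i):
R = [[0, 0], [1, 3]].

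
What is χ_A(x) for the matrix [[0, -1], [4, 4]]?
xI - A = [[x, 1], [-4, x - 4]].

Expanding det(xI - A) along the first row:
det(xI - A) = + (x)·det([[x - 4]]) - (1)·det([[-4]]).

Evaluating gives χ_A(x) = x^2 - 4x + 4 = (x - 2)^2.

χ_A(x) = (x - 2)^2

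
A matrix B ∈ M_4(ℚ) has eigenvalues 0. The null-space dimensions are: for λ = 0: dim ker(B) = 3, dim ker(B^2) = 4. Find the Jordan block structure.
Jordan blocks: (0, 2), (0, 1), (0, 1)

λ = 0: successive nullity increments [3, 1] count blocks of size ≥ k; block sizes are [2, 1, 1].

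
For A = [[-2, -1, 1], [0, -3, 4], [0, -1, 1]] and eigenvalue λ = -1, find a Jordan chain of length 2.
We seek v_1 ∈ ker((A + I)^2) \ ker(A + I), then set v_{i+1} = (A + I) v_i.

One such chain is v_1 = [[2, -1, 0]]^T, v_2 = [[-1, 2, 1]]^T. Check: (A + I) v_2 = [[0, 0, 0]]^T = 0.

v_1 = [[2, -1, 0]]^T, v_2 = [[-1, 2, 1]]^T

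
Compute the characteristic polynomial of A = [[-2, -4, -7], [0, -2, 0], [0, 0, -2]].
χ_A(x) = (x + 2)^3

xI - A = [[x + 2, 4, 7], [0, x + 2, 0], [0, 0, x + 2]].

Expanding det(xI - A) along the first row:
det(xI - A) = + (x + 2)·det([[x + 2, 0], [0, x + 2]]) - (4)·det([[0, 0], [0, x + 2]]) + (7)·det([[0, x + 2], [0, 0]]).

Evaluating gives χ_A(x) = x^3 + 6x^2 + 12x + 8 = (x + 2)^3.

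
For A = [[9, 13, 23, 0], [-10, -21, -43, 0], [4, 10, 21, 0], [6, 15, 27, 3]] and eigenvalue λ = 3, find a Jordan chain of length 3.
v_1 = [[0, -2, 1, 1]]^T, v_2 = [[-3, 5, -2, -3]]^T, v_3 = [[1, -4, 2, 3]]^T

We seek v_1 ∈ ker((A - 3I)^3) \ ker((A - 3I)^2), then set v_{i+1} = (A - 3I) v_i.

One such chain is v_1 = [[0, -2, 1, 1]]^T, v_2 = [[-3, 5, -2, -3]]^T, v_3 = [[1, -4, 2, 3]]^T. Check: (A - 3I) v_3 = [[0, 0, 0, 0]]^T = 0.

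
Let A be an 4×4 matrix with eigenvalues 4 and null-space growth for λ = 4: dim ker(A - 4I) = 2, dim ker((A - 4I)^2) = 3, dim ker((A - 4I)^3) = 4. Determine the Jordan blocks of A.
Jordan blocks: (4, 3), (4, 1)

λ = 4: successive nullity increments [2, 1, 1] count blocks of size ≥ k; block sizes are [3, 1].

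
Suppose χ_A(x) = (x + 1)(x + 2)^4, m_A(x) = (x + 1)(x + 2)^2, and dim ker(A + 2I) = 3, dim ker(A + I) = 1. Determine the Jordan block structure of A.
Jordan blocks: (-2, 2), (-2, 1), (-2, 1), (-1, 1)

λ = -2: algebraic multiplicity 4 (exponent in χ_A), largest block size 2 (exponent in m_A), 3 blocks (geometric multiplicity). These force block sizes [2, 1, 1].
λ = -1: algebraic multiplicity 1 (exponent in χ_A), largest block size 1 (exponent in m_A), 1 block (geometric multiplicity). This forces block sizes [1].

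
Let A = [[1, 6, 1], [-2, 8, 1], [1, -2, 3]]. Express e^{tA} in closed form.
e^{tA} = [[(-t^2 - 3*t + 1)*e^{4*t}, 2*t*(t + 3)*e^{4*t}, t*(t + 1)*e^{4*t}], [t*(-t - 4)*e^{4*t}/2, (t^2 + 4*t + 1)*e^{4*t}, t*(t + 2)*e^{4*t}/2], [t*e^{4*t}, -2*t*e^{4*t}, (1 - t)*e^{4*t}]]

A has Jordan form J = [[4, 1, 0], [0, 4, 1], [0, 0, 4]] with A = PJP^{-1}, so e^{tA} = P e^{tJ} P^{-1}.

For a Jordan block J_k(λ), e^{tJ_k(λ)} = e^{λt} · (I + tN + t^2 N^2/2! + ... + t^{k-1} N^{k-1}/(k-1)!) where N is the nilpotent superdiagonal part.

Assembling the blocks and conjugating back gives the entries of e^{tA} as shown above.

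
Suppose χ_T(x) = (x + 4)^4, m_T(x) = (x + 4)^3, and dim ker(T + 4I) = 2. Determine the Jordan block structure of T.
Jordan blocks: (-4, 3), (-4, 1)

λ = -4: algebraic multiplicity 4 (exponent in χ_T), largest block size 3 (exponent in m_T), 2 blocks (geometric multiplicity). These force block sizes [3, 1].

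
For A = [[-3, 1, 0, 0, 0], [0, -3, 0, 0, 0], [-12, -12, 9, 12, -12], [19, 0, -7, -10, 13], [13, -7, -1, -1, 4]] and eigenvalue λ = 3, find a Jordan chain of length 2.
v_1 = [[0, 0, -2, 2, 1]]^T, v_2 = [[0, 0, 0, 1, 1]]^T

We seek v_1 ∈ ker((A - 3I)^2) \ ker(A - 3I), then set v_{i+1} = (A - 3I) v_i.

One such chain is v_1 = [[0, 0, -2, 2, 1]]^T, v_2 = [[0, 0, 0, 1, 1]]^T. Check: (A - 3I) v_2 = [[0, 0, 0, 0, 0]]^T = 0.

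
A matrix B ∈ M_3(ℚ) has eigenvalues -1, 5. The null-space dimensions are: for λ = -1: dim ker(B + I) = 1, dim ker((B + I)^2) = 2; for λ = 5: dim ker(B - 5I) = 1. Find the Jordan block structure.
Jordan blocks: (-1, 2), (5, 1)

λ = -1: successive nullity increments [1, 1] count blocks of size ≥ k; block sizes are [2].
λ = 5: successive nullity increments [1] count blocks of size ≥ k; block sizes are [1].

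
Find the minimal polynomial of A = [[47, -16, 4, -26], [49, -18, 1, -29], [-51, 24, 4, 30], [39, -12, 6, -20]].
The characteristic polynomial factors as (x - 4)^3(x - 1). The minimal polynomial is ∏(x - λ)^{k_λ} where k_λ is the size of the largest Jordan block at λ.

For λ = 1: rank(A - I) = 3, and the largest Jordan block has size 1 (the smallest k with rank((A - I)^k) = rank((A - I)^(k+1))).
For λ = 4: rank(A - 4I) = 2, and the largest Jordan block has size 2 (the smallest k with rank((A - 4I)^k) = rank((A - 4I)^(k+1))).

So m_A(x) = (x - 4)^2(x - 1).

m_A(x) = (x - 4)^2(x - 1)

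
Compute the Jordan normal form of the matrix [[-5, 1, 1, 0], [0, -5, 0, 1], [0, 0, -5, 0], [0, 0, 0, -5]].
J = [[-5, 1, 0, 0], [0, -5, 1, 0], [0, 0, -5, 0], [0, 0, 0, -5]]

The characteristic polynomial is det(xI - A) = (x + 5)^4, so the eigenvalues are -5 (algebraic multiplicity 4).

For λ = -5: rank(A + 5I) = 2, rank((A + 5I)^2) = 1, rank((A + 5I)^3) = 0. The eigenspace has dimension 4 - 2 = 2, so there are 2 Jordan blocks; the rank sequence gives block sizes [3, 1].

Assembling the blocks gives the Jordan form J above.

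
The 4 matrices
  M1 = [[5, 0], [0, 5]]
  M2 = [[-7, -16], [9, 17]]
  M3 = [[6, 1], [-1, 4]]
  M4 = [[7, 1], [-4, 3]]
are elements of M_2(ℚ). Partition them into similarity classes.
2 classes: {M1}, {M2, M3, M4}

Characteristic polynomials: χ_{M1} = (x - 5)^2, χ_{M2} = (x - 5)^2, χ_{M3} = (x - 5)^2, χ_{M4} = (x - 5)^2.

{M1}: invariant factors x - 5, x - 5.

{M2, M3, M4}: invariant factors (x - 5)^2.

Matrices are similar if and only if their invariant-factor lists agree; the partition into similarity classes is {M1}, {M2, M3, M4}.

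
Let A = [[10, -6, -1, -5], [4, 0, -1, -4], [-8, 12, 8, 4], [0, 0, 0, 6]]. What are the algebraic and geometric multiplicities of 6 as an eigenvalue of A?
The characteristic polynomial is (x - 6)^4, so the factor x - 6 appears with exponent 4: the algebraic multiplicity is 4.

rank(A - 6I) = 2, so the eigenspace has dimension 4 - 2 = 2: the geometric multiplicity is 2.

Since 2 < 4, A is not diagonalizable.

algebraic multiplicity 4, geometric multiplicity 2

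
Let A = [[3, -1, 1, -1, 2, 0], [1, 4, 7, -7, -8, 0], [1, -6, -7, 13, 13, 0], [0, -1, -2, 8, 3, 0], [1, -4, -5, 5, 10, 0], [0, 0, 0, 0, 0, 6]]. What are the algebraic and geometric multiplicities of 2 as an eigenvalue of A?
algebraic multiplicity 3, geometric multiplicity 1

The characteristic polynomial is (x - 6)^3(x - 2)^3, so the factor x - 2 appears with exponent 3: the algebraic multiplicity is 3.

rank(A - 2I) = 5, so the eigenspace has dimension 6 - 5 = 1: the geometric multiplicity is 1.

Since 1 < 3, A is not diagonalizable.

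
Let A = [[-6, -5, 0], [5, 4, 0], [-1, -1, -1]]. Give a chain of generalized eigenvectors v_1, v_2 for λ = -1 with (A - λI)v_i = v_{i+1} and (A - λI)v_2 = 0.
v_1 = [[4, -5, 1]]^T, v_2 = [[5, -5, 1]]^T

We seek v_1 ∈ ker((A + I)^2) \ ker(A + I), then set v_{i+1} = (A + I) v_i.

One such chain is v_1 = [[4, -5, 1]]^T, v_2 = [[5, -5, 1]]^T. Check: (A + I) v_2 = [[0, 0, 0]]^T = 0.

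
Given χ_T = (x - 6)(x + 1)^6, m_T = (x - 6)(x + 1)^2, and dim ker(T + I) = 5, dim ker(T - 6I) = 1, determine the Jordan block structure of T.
λ = -1: algebraic multiplicity 6 (exponent in χ_T), largest block size 2 (exponent in m_T), 5 blocks (geometric multiplicity). These force block sizes [2, 1, 1, 1, 1].
λ = 6: algebraic multiplicity 1 (exponent in χ_T), largest block size 1 (exponent in m_T), 1 block (geometric multiplicity). This forces block sizes [1].

Jordan blocks: (-1, 2), (-1, 1), (-1, 1), (-1, 1), (-1, 1), (6, 1)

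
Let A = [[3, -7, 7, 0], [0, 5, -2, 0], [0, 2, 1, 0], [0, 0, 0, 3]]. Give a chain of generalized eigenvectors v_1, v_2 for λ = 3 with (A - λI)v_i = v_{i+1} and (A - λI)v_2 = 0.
v_1 = [[-2, 1, 0, 0]]^T, v_2 = [[-7, 2, 2, 0]]^T

We seek v_1 ∈ ker((A - 3I)^2) \ ker(A - 3I), then set v_{i+1} = (A - 3I) v_i.

One such chain is v_1 = [[-2, 1, 0, 0]]^T, v_2 = [[-7, 2, 2, 0]]^T. Check: (A - 3I) v_2 = [[0, 0, 0, 0]]^T = 0.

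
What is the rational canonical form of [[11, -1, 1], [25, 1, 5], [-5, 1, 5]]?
R = [[6, 0, 0], [0, 0, -30], [0, 1, 11]]

The invariant factors of A (the non-unit diagonal entries of the Smith normal form of xI - A over ℚ[x]) are x - 6, (x - 6)(x - 5), each dividing the next. The characteristic polynomial is their product, (x - 6)^2(x - 5).

The rational canonical form is the block-diagonal matrix of companion matrices C(f_i):
R = [[6, 0, 0], [0, 0, -30], [0, 1, 11]].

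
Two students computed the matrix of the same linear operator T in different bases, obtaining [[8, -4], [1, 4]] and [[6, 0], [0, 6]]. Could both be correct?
Both have characteristic polynomial (x - 6)^2, but the minimal polynomial of A is (x - 6)^2 while the minimal polynomial of B is x - 6. The minimal polynomial is a similarity invariant, so A and B are not similar.

No.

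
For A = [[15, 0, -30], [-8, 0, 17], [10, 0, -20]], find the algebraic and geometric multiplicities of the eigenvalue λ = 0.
algebraic multiplicity 2, geometric multiplicity 1

The characteristic polynomial is x^2(x + 5), so the factor x appears with exponent 2: the algebraic multiplicity is 2.

rank(A) = 2, so the eigenspace has dimension 3 - 2 = 1: the geometric multiplicity is 1.

Since 1 < 2, A is not diagonalizable.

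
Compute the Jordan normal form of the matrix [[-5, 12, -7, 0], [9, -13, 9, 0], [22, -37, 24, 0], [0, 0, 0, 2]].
The characteristic polynomial is det(xI - A) = (x - 2)^4, so the eigenvalues are 2 (algebraic multiplicity 4).

For λ = 2: rank(A - 2I) = 2, rank((A - 2I)^2) = 1, rank((A - 2I)^3) = 0. The eigenspace has dimension 4 - 2 = 2, so there are 2 Jordan blocks; the rank sequence gives block sizes [3, 1].

Assembling the blocks gives the Jordan form J above.

J = [[2, 1, 0, 0], [0, 2, 1, 0], [0, 0, 2, 0], [0, 0, 0, 2]]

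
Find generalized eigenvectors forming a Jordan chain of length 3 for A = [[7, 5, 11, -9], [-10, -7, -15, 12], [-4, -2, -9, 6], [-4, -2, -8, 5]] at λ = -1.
v_1 = [[-2, 2, 1, 1]]^T, v_2 = [[-4, 5, 2, 2]]^T, v_3 = [[-3, 4, 2, 2]]^T

We seek v_1 ∈ ker((A + I)^3) \ ker((A + I)^2), then set v_{i+1} = (A + I) v_i.

One such chain is v_1 = [[-2, 2, 1, 1]]^T, v_2 = [[-4, 5, 2, 2]]^T, v_3 = [[-3, 4, 2, 2]]^T. Check: (A + I) v_3 = [[0, 0, 0, 0]]^T = 0.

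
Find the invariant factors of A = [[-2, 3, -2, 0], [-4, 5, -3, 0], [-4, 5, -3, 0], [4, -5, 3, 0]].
x, x^3

The Jordan structure of A has elementary divisors x^3, x. Arranging the block sizes at each eigenvalue in decreasing order and taking row products gives the invariant factors.

Invariant factors (smallest first, each dividing the next): x, x^3.

Check: the last factor x^3 is the minimal polynomial, and the product x^4 is the characteristic polynomial.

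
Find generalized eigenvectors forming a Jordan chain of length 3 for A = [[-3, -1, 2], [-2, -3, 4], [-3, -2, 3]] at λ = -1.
v_1 = [[1, 1, 1]]^T, v_2 = [[-1, 0, -1]]^T, v_3 = [[0, -2, -1]]^T

We seek v_1 ∈ ker((A + I)^3) \ ker((A + I)^2), then set v_{i+1} = (A + I) v_i.

One such chain is v_1 = [[1, 1, 1]]^T, v_2 = [[-1, 0, -1]]^T, v_3 = [[0, -2, -1]]^T. Check: (A + I) v_3 = [[0, 0, 0]]^T = 0.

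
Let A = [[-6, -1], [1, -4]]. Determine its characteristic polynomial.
xI - A = [[x + 6, 1], [-1, x + 4]].

Expanding det(xI - A) along the first row:
det(xI - A) = + (x + 6)·det([[x + 4]]) - (1)·det([[-1]]).

Evaluating gives χ_A(x) = x^2 + 10x + 25 = (x + 5)^2.

χ_A(x) = (x + 5)^2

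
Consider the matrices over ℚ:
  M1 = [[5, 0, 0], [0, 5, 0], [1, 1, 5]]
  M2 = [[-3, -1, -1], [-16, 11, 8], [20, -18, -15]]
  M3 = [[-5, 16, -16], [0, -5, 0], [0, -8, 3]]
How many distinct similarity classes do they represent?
3 classes: {M1}, {M2}, {M3}

Characteristic polynomials: χ_{M1} = (x - 5)^3, χ_{M2} = (x - 3)(x + 5)^2, χ_{M3} = (x - 3)(x + 5)^2.

{M1}: invariant factors x - 5, (x - 5)^2.

{M2}: invariant factors (x - 3)(x + 5)^2.

{M3}: invariant factors x + 5, (x - 3)(x + 5).

Matrices are similar if and only if their invariant-factor lists agree; the partition into similarity classes is {M1}, {M2}, {M3}.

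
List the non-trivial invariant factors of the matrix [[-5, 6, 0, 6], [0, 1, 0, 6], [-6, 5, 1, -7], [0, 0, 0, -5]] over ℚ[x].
x + 5, (x - 1)^2(x + 5)

The Jordan structure of A has elementary divisors (x + 5), (x + 5), (x - 1)^2. Arranging the block sizes at each eigenvalue in decreasing order and taking row products gives the invariant factors.

Invariant factors (smallest first, each dividing the next): x + 5, (x - 1)^2(x + 5).

Check: the last factor (x - 1)^2(x + 5) is the minimal polynomial, and the product (x - 1)^2(x + 5)^2 is the characteristic polynomial.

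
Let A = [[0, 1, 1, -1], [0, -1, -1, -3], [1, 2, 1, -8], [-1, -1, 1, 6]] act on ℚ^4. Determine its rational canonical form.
R = [[0, 0, 0, -4], [1, 0, 0, -15], [0, 1, 0, -4], [0, 0, 1, 6]]

The invariant factors of A (the non-unit diagonal entries of the Smith normal form of xI - A over ℚ[x]) are (x - 4)(x + 1)(x^2 - 3x - 1), each dividing the next. The characteristic polynomial is their product, (x - 4)(x + 1)(x^2 - 3x - 1).

The rational canonical form is the block-diagonal matrix of companion matrices C(f_i):
R = [[0, 0, 0, -4], [1, 0, 0, -15], [0, 1, 0, -4], [0, 0, 1, 6]].

Note the characteristic polynomial does not split into linear factors over ℚ, so A has no Jordan form over ℚ; the rational canonical form exists over any field.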